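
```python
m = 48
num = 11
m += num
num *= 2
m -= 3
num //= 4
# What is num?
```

Answer: 5

Derivation:
Trace (tracking num):
m = 48  # -> m = 48
num = 11  # -> num = 11
m += num  # -> m = 59
num *= 2  # -> num = 22
m -= 3  # -> m = 56
num //= 4  # -> num = 5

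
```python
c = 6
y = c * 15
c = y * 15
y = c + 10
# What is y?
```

Trace (tracking y):
c = 6  # -> c = 6
y = c * 15  # -> y = 90
c = y * 15  # -> c = 1350
y = c + 10  # -> y = 1360

Answer: 1360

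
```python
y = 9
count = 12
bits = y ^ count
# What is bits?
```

Answer: 5

Derivation:
Trace (tracking bits):
y = 9  # -> y = 9
count = 12  # -> count = 12
bits = y ^ count  # -> bits = 5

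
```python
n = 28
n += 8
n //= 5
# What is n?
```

Trace (tracking n):
n = 28  # -> n = 28
n += 8  # -> n = 36
n //= 5  # -> n = 7

Answer: 7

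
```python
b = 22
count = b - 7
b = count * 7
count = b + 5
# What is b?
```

Answer: 105

Derivation:
Trace (tracking b):
b = 22  # -> b = 22
count = b - 7  # -> count = 15
b = count * 7  # -> b = 105
count = b + 5  # -> count = 110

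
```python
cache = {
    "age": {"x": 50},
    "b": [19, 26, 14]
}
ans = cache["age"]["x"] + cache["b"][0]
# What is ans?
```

Trace (tracking ans):
cache = {'age': {'x': 50}, 'b': [19, 26, 14]}  # -> cache = {'age': {'x': 50}, 'b': [19, 26, 14]}
ans = cache['age']['x'] + cache['b'][0]  # -> ans = 69

Answer: 69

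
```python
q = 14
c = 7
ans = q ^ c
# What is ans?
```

Trace (tracking ans):
q = 14  # -> q = 14
c = 7  # -> c = 7
ans = q ^ c  # -> ans = 9

Answer: 9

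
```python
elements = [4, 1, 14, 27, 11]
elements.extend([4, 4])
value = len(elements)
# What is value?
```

Trace (tracking value):
elements = [4, 1, 14, 27, 11]  # -> elements = [4, 1, 14, 27, 11]
elements.extend([4, 4])  # -> elements = [4, 1, 14, 27, 11, 4, 4]
value = len(elements)  # -> value = 7

Answer: 7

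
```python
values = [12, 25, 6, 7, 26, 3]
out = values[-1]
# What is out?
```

Answer: 3

Derivation:
Trace (tracking out):
values = [12, 25, 6, 7, 26, 3]  # -> values = [12, 25, 6, 7, 26, 3]
out = values[-1]  # -> out = 3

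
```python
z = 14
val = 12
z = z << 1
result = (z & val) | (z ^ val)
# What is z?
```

Trace (tracking z):
z = 14  # -> z = 14
val = 12  # -> val = 12
z = z << 1  # -> z = 28
result = z & val | z ^ val  # -> result = 28

Answer: 28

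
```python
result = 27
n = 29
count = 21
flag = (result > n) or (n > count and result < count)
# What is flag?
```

Answer: False

Derivation:
Trace (tracking flag):
result = 27  # -> result = 27
n = 29  # -> n = 29
count = 21  # -> count = 21
flag = result > n or (n > count and result < count)  # -> flag = False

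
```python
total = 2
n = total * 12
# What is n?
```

Trace (tracking n):
total = 2  # -> total = 2
n = total * 12  # -> n = 24

Answer: 24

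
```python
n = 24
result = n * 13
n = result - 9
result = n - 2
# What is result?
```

Answer: 301

Derivation:
Trace (tracking result):
n = 24  # -> n = 24
result = n * 13  # -> result = 312
n = result - 9  # -> n = 303
result = n - 2  # -> result = 301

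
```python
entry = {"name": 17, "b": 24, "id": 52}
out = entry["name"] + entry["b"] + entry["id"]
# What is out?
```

Trace (tracking out):
entry = {'name': 17, 'b': 24, 'id': 52}  # -> entry = {'name': 17, 'b': 24, 'id': 52}
out = entry['name'] + entry['b'] + entry['id']  # -> out = 93

Answer: 93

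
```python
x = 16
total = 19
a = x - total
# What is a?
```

Answer: -3

Derivation:
Trace (tracking a):
x = 16  # -> x = 16
total = 19  # -> total = 19
a = x - total  # -> a = -3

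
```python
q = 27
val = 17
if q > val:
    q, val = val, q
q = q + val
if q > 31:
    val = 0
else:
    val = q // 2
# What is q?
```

Trace (tracking q):
q = 27  # -> q = 27
val = 17  # -> val = 17
if q > val:  # condition is True
    q, val = (val, q)  # -> q = 17, val = 27
q = q + val  # -> q = 44
if q > 31:  # condition is True
    val = 0  # -> val = 0

Answer: 44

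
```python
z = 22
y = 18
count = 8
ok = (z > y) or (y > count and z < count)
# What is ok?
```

Answer: True

Derivation:
Trace (tracking ok):
z = 22  # -> z = 22
y = 18  # -> y = 18
count = 8  # -> count = 8
ok = z > y or (y > count and z < count)  # -> ok = True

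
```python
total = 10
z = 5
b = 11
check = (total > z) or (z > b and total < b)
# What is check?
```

Trace (tracking check):
total = 10  # -> total = 10
z = 5  # -> z = 5
b = 11  # -> b = 11
check = total > z or (z > b and total < b)  # -> check = True

Answer: True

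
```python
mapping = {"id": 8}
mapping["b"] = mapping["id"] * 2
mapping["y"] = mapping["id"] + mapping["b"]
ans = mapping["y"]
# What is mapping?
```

Trace (tracking mapping):
mapping = {'id': 8}  # -> mapping = {'id': 8}
mapping['b'] = mapping['id'] * 2  # -> mapping = {'id': 8, 'b': 16}
mapping['y'] = mapping['id'] + mapping['b']  # -> mapping = {'id': 8, 'b': 16, 'y': 24}
ans = mapping['y']  # -> ans = 24

Answer: {'id': 8, 'b': 16, 'y': 24}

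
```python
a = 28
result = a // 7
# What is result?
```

Trace (tracking result):
a = 28  # -> a = 28
result = a // 7  # -> result = 4

Answer: 4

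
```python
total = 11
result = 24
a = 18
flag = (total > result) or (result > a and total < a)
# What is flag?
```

Trace (tracking flag):
total = 11  # -> total = 11
result = 24  # -> result = 24
a = 18  # -> a = 18
flag = total > result or (result > a and total < a)  # -> flag = True

Answer: True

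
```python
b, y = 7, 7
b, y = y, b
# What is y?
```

Trace (tracking y):
b, y = (7, 7)  # -> b = 7, y = 7
b, y = (y, b)  # -> b = 7, y = 7

Answer: 7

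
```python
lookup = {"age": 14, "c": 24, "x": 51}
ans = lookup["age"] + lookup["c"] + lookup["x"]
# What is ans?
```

Trace (tracking ans):
lookup = {'age': 14, 'c': 24, 'x': 51}  # -> lookup = {'age': 14, 'c': 24, 'x': 51}
ans = lookup['age'] + lookup['c'] + lookup['x']  # -> ans = 89

Answer: 89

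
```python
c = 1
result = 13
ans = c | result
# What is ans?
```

Answer: 13

Derivation:
Trace (tracking ans):
c = 1  # -> c = 1
result = 13  # -> result = 13
ans = c | result  # -> ans = 13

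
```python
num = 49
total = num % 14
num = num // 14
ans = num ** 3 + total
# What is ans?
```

Trace (tracking ans):
num = 49  # -> num = 49
total = num % 14  # -> total = 7
num = num // 14  # -> num = 3
ans = num ** 3 + total  # -> ans = 34

Answer: 34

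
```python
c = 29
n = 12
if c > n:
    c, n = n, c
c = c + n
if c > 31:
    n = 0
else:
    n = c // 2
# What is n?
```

Answer: 0

Derivation:
Trace (tracking n):
c = 29  # -> c = 29
n = 12  # -> n = 12
if c > n:  # condition is True
    c, n = (n, c)  # -> c = 12, n = 29
c = c + n  # -> c = 41
if c > 31:  # condition is True
    n = 0  # -> n = 0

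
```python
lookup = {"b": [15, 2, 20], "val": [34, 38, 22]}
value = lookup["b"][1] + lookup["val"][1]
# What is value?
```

Answer: 40

Derivation:
Trace (tracking value):
lookup = {'b': [15, 2, 20], 'val': [34, 38, 22]}  # -> lookup = {'b': [15, 2, 20], 'val': [34, 38, 22]}
value = lookup['b'][1] + lookup['val'][1]  # -> value = 40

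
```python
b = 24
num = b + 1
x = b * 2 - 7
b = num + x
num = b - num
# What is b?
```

Answer: 66

Derivation:
Trace (tracking b):
b = 24  # -> b = 24
num = b + 1  # -> num = 25
x = b * 2 - 7  # -> x = 41
b = num + x  # -> b = 66
num = b - num  # -> num = 41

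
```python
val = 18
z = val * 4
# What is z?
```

Answer: 72

Derivation:
Trace (tracking z):
val = 18  # -> val = 18
z = val * 4  # -> z = 72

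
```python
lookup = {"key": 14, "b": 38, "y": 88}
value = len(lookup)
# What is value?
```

Trace (tracking value):
lookup = {'key': 14, 'b': 38, 'y': 88}  # -> lookup = {'key': 14, 'b': 38, 'y': 88}
value = len(lookup)  # -> value = 3

Answer: 3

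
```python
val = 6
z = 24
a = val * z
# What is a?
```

Answer: 144

Derivation:
Trace (tracking a):
val = 6  # -> val = 6
z = 24  # -> z = 24
a = val * z  # -> a = 144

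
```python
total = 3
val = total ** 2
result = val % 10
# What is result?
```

Trace (tracking result):
total = 3  # -> total = 3
val = total ** 2  # -> val = 9
result = val % 10  # -> result = 9

Answer: 9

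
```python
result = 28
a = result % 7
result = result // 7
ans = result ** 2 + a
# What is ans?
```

Answer: 16

Derivation:
Trace (tracking ans):
result = 28  # -> result = 28
a = result % 7  # -> a = 0
result = result // 7  # -> result = 4
ans = result ** 2 + a  # -> ans = 16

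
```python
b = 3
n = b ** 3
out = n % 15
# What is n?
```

Answer: 27

Derivation:
Trace (tracking n):
b = 3  # -> b = 3
n = b ** 3  # -> n = 27
out = n % 15  # -> out = 12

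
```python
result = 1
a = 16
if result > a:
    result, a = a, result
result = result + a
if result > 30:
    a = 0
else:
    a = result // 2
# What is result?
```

Trace (tracking result):
result = 1  # -> result = 1
a = 16  # -> a = 16
if result > a:  # condition is False
result = result + a  # -> result = 17
if result > 30:  # condition is False
else:
    a = result // 2  # -> a = 8

Answer: 17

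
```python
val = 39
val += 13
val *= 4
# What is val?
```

Answer: 208

Derivation:
Trace (tracking val):
val = 39  # -> val = 39
val += 13  # -> val = 52
val *= 4  # -> val = 208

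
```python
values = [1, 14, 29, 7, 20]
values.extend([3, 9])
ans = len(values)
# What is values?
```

Answer: [1, 14, 29, 7, 20, 3, 9]

Derivation:
Trace (tracking values):
values = [1, 14, 29, 7, 20]  # -> values = [1, 14, 29, 7, 20]
values.extend([3, 9])  # -> values = [1, 14, 29, 7, 20, 3, 9]
ans = len(values)  # -> ans = 7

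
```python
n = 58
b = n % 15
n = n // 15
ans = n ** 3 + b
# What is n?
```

Answer: 3

Derivation:
Trace (tracking n):
n = 58  # -> n = 58
b = n % 15  # -> b = 13
n = n // 15  # -> n = 3
ans = n ** 3 + b  # -> ans = 40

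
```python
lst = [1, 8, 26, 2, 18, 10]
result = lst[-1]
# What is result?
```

Answer: 10

Derivation:
Trace (tracking result):
lst = [1, 8, 26, 2, 18, 10]  # -> lst = [1, 8, 26, 2, 18, 10]
result = lst[-1]  # -> result = 10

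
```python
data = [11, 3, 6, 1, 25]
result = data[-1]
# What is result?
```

Trace (tracking result):
data = [11, 3, 6, 1, 25]  # -> data = [11, 3, 6, 1, 25]
result = data[-1]  # -> result = 25

Answer: 25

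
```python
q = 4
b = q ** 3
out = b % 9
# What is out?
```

Trace (tracking out):
q = 4  # -> q = 4
b = q ** 3  # -> b = 64
out = b % 9  # -> out = 1

Answer: 1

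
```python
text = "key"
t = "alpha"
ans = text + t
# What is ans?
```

Answer: 'keyalpha'

Derivation:
Trace (tracking ans):
text = 'key'  # -> text = 'key'
t = 'alpha'  # -> t = 'alpha'
ans = text + t  # -> ans = 'keyalpha'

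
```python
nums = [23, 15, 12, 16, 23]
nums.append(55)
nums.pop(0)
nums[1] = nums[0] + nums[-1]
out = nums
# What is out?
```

Answer: [15, 70, 16, 23, 55]

Derivation:
Trace (tracking out):
nums = [23, 15, 12, 16, 23]  # -> nums = [23, 15, 12, 16, 23]
nums.append(55)  # -> nums = [23, 15, 12, 16, 23, 55]
nums.pop(0)  # -> nums = [15, 12, 16, 23, 55]
nums[1] = nums[0] + nums[-1]  # -> nums = [15, 70, 16, 23, 55]
out = nums  # -> out = [15, 70, 16, 23, 55]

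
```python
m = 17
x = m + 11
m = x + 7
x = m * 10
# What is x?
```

Trace (tracking x):
m = 17  # -> m = 17
x = m + 11  # -> x = 28
m = x + 7  # -> m = 35
x = m * 10  # -> x = 350

Answer: 350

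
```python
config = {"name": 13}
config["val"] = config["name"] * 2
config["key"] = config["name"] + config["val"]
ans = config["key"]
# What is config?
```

Trace (tracking config):
config = {'name': 13}  # -> config = {'name': 13}
config['val'] = config['name'] * 2  # -> config = {'name': 13, 'val': 26}
config['key'] = config['name'] + config['val']  # -> config = {'name': 13, 'val': 26, 'key': 39}
ans = config['key']  # -> ans = 39

Answer: {'name': 13, 'val': 26, 'key': 39}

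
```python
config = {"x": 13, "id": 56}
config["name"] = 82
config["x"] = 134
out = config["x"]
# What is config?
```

Answer: {'x': 134, 'id': 56, 'name': 82}

Derivation:
Trace (tracking config):
config = {'x': 13, 'id': 56}  # -> config = {'x': 13, 'id': 56}
config['name'] = 82  # -> config = {'x': 13, 'id': 56, 'name': 82}
config['x'] = 134  # -> config = {'x': 134, 'id': 56, 'name': 82}
out = config['x']  # -> out = 134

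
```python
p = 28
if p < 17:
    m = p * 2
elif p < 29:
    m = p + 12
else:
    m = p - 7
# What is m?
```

Answer: 40

Derivation:
Trace (tracking m):
p = 28  # -> p = 28
if p < 17:  # condition is False
elif p < 29:  # condition is True
    m = p + 12  # -> m = 40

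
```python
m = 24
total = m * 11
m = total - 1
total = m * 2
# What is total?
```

Trace (tracking total):
m = 24  # -> m = 24
total = m * 11  # -> total = 264
m = total - 1  # -> m = 263
total = m * 2  # -> total = 526

Answer: 526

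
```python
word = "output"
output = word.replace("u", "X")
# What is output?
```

Answer: 'oXtpXt'

Derivation:
Trace (tracking output):
word = 'output'  # -> word = 'output'
output = word.replace('u', 'X')  # -> output = 'oXtpXt'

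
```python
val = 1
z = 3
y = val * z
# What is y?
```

Trace (tracking y):
val = 1  # -> val = 1
z = 3  # -> z = 3
y = val * z  # -> y = 3

Answer: 3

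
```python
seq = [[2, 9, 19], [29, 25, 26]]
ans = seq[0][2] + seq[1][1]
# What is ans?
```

Trace (tracking ans):
seq = [[2, 9, 19], [29, 25, 26]]  # -> seq = [[2, 9, 19], [29, 25, 26]]
ans = seq[0][2] + seq[1][1]  # -> ans = 44

Answer: 44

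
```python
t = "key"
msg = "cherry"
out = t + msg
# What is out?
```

Trace (tracking out):
t = 'key'  # -> t = 'key'
msg = 'cherry'  # -> msg = 'cherry'
out = t + msg  # -> out = 'keycherry'

Answer: 'keycherry'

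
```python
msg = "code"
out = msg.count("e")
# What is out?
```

Answer: 1

Derivation:
Trace (tracking out):
msg = 'code'  # -> msg = 'code'
out = msg.count('e')  # -> out = 1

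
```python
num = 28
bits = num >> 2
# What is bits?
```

Answer: 7

Derivation:
Trace (tracking bits):
num = 28  # -> num = 28
bits = num >> 2  # -> bits = 7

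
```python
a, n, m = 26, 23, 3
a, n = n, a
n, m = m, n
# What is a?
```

Answer: 23

Derivation:
Trace (tracking a):
a, n, m = (26, 23, 3)  # -> a = 26, n = 23, m = 3
a, n = (n, a)  # -> a = 23, n = 26
n, m = (m, n)  # -> n = 3, m = 26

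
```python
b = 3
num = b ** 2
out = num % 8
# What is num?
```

Trace (tracking num):
b = 3  # -> b = 3
num = b ** 2  # -> num = 9
out = num % 8  # -> out = 1

Answer: 9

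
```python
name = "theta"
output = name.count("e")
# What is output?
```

Trace (tracking output):
name = 'theta'  # -> name = 'theta'
output = name.count('e')  # -> output = 1

Answer: 1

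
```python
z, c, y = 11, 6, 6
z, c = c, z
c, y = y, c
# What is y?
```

Answer: 11

Derivation:
Trace (tracking y):
z, c, y = (11, 6, 6)  # -> z = 11, c = 6, y = 6
z, c = (c, z)  # -> z = 6, c = 11
c, y = (y, c)  # -> c = 6, y = 11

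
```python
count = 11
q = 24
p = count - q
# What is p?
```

Trace (tracking p):
count = 11  # -> count = 11
q = 24  # -> q = 24
p = count - q  # -> p = -13

Answer: -13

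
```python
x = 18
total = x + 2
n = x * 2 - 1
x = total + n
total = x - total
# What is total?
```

Answer: 35

Derivation:
Trace (tracking total):
x = 18  # -> x = 18
total = x + 2  # -> total = 20
n = x * 2 - 1  # -> n = 35
x = total + n  # -> x = 55
total = x - total  # -> total = 35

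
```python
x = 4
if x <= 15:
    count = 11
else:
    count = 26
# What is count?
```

Answer: 11

Derivation:
Trace (tracking count):
x = 4  # -> x = 4
if x <= 15:  # condition is True
    count = 11  # -> count = 11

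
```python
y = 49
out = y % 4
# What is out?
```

Trace (tracking out):
y = 49  # -> y = 49
out = y % 4  # -> out = 1

Answer: 1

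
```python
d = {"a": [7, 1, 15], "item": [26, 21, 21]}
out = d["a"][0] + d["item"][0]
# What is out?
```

Trace (tracking out):
d = {'a': [7, 1, 15], 'item': [26, 21, 21]}  # -> d = {'a': [7, 1, 15], 'item': [26, 21, 21]}
out = d['a'][0] + d['item'][0]  # -> out = 33

Answer: 33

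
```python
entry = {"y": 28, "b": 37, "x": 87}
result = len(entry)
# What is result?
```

Answer: 3

Derivation:
Trace (tracking result):
entry = {'y': 28, 'b': 37, 'x': 87}  # -> entry = {'y': 28, 'b': 37, 'x': 87}
result = len(entry)  # -> result = 3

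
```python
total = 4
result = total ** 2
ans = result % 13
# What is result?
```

Trace (tracking result):
total = 4  # -> total = 4
result = total ** 2  # -> result = 16
ans = result % 13  # -> ans = 3

Answer: 16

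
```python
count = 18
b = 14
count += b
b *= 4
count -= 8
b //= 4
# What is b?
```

Answer: 14

Derivation:
Trace (tracking b):
count = 18  # -> count = 18
b = 14  # -> b = 14
count += b  # -> count = 32
b *= 4  # -> b = 56
count -= 8  # -> count = 24
b //= 4  # -> b = 14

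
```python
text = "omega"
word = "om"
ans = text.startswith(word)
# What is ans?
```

Trace (tracking ans):
text = 'omega'  # -> text = 'omega'
word = 'om'  # -> word = 'om'
ans = text.startswith(word)  # -> ans = True

Answer: True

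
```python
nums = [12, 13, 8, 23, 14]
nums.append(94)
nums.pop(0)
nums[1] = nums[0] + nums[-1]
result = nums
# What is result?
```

Trace (tracking result):
nums = [12, 13, 8, 23, 14]  # -> nums = [12, 13, 8, 23, 14]
nums.append(94)  # -> nums = [12, 13, 8, 23, 14, 94]
nums.pop(0)  # -> nums = [13, 8, 23, 14, 94]
nums[1] = nums[0] + nums[-1]  # -> nums = [13, 107, 23, 14, 94]
result = nums  # -> result = [13, 107, 23, 14, 94]

Answer: [13, 107, 23, 14, 94]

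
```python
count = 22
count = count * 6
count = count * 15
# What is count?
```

Answer: 1980

Derivation:
Trace (tracking count):
count = 22  # -> count = 22
count = count * 6  # -> count = 132
count = count * 15  # -> count = 1980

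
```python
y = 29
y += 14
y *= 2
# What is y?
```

Trace (tracking y):
y = 29  # -> y = 29
y += 14  # -> y = 43
y *= 2  # -> y = 86

Answer: 86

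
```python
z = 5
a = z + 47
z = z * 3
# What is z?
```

Trace (tracking z):
z = 5  # -> z = 5
a = z + 47  # -> a = 52
z = z * 3  # -> z = 15

Answer: 15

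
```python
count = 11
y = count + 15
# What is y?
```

Answer: 26

Derivation:
Trace (tracking y):
count = 11  # -> count = 11
y = count + 15  # -> y = 26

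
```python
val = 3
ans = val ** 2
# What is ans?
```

Trace (tracking ans):
val = 3  # -> val = 3
ans = val ** 2  # -> ans = 9

Answer: 9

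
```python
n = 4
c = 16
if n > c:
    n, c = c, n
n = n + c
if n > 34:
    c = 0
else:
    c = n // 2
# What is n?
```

Trace (tracking n):
n = 4  # -> n = 4
c = 16  # -> c = 16
if n > c:  # condition is False
n = n + c  # -> n = 20
if n > 34:  # condition is False
else:
    c = n // 2  # -> c = 10

Answer: 20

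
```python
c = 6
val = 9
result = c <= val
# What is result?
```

Answer: True

Derivation:
Trace (tracking result):
c = 6  # -> c = 6
val = 9  # -> val = 9
result = c <= val  # -> result = True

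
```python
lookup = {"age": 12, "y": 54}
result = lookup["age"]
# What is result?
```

Answer: 12

Derivation:
Trace (tracking result):
lookup = {'age': 12, 'y': 54}  # -> lookup = {'age': 12, 'y': 54}
result = lookup['age']  # -> result = 12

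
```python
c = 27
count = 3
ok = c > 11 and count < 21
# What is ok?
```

Trace (tracking ok):
c = 27  # -> c = 27
count = 3  # -> count = 3
ok = c > 11 and count < 21  # -> ok = True

Answer: True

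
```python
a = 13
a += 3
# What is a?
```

Answer: 16

Derivation:
Trace (tracking a):
a = 13  # -> a = 13
a += 3  # -> a = 16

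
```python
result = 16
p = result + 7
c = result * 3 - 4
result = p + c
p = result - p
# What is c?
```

Answer: 44

Derivation:
Trace (tracking c):
result = 16  # -> result = 16
p = result + 7  # -> p = 23
c = result * 3 - 4  # -> c = 44
result = p + c  # -> result = 67
p = result - p  # -> p = 44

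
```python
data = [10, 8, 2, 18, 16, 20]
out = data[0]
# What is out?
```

Trace (tracking out):
data = [10, 8, 2, 18, 16, 20]  # -> data = [10, 8, 2, 18, 16, 20]
out = data[0]  # -> out = 10

Answer: 10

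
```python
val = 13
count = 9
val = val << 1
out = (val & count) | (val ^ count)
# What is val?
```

Answer: 26

Derivation:
Trace (tracking val):
val = 13  # -> val = 13
count = 9  # -> count = 9
val = val << 1  # -> val = 26
out = val & count | val ^ count  # -> out = 27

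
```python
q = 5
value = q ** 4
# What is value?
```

Answer: 625

Derivation:
Trace (tracking value):
q = 5  # -> q = 5
value = q ** 4  # -> value = 625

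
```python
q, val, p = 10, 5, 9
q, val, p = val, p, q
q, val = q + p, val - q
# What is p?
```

Trace (tracking p):
q, val, p = (10, 5, 9)  # -> q = 10, val = 5, p = 9
q, val, p = (val, p, q)  # -> q = 5, val = 9, p = 10
q, val = (q + p, val - q)  # -> q = 15, val = 4

Answer: 10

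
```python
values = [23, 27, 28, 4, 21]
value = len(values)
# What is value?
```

Answer: 5

Derivation:
Trace (tracking value):
values = [23, 27, 28, 4, 21]  # -> values = [23, 27, 28, 4, 21]
value = len(values)  # -> value = 5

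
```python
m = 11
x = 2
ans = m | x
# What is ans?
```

Answer: 11

Derivation:
Trace (tracking ans):
m = 11  # -> m = 11
x = 2  # -> x = 2
ans = m | x  # -> ans = 11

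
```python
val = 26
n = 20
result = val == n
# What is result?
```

Answer: False

Derivation:
Trace (tracking result):
val = 26  # -> val = 26
n = 20  # -> n = 20
result = val == n  # -> result = False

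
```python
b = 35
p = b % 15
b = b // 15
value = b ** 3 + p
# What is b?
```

Answer: 2

Derivation:
Trace (tracking b):
b = 35  # -> b = 35
p = b % 15  # -> p = 5
b = b // 15  # -> b = 2
value = b ** 3 + p  # -> value = 13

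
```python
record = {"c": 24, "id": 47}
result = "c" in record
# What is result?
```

Trace (tracking result):
record = {'c': 24, 'id': 47}  # -> record = {'c': 24, 'id': 47}
result = 'c' in record  # -> result = True

Answer: True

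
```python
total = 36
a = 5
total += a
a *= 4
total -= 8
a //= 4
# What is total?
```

Trace (tracking total):
total = 36  # -> total = 36
a = 5  # -> a = 5
total += a  # -> total = 41
a *= 4  # -> a = 20
total -= 8  # -> total = 33
a //= 4  # -> a = 5

Answer: 33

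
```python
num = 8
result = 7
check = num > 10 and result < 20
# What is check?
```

Answer: False

Derivation:
Trace (tracking check):
num = 8  # -> num = 8
result = 7  # -> result = 7
check = num > 10 and result < 20  # -> check = False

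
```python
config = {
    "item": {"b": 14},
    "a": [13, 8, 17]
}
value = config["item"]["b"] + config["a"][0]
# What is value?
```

Answer: 27

Derivation:
Trace (tracking value):
config = {'item': {'b': 14}, 'a': [13, 8, 17]}  # -> config = {'item': {'b': 14}, 'a': [13, 8, 17]}
value = config['item']['b'] + config['a'][0]  # -> value = 27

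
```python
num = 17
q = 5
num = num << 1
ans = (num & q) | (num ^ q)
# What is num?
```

Trace (tracking num):
num = 17  # -> num = 17
q = 5  # -> q = 5
num = num << 1  # -> num = 34
ans = num & q | num ^ q  # -> ans = 39

Answer: 34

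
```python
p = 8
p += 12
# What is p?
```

Answer: 20

Derivation:
Trace (tracking p):
p = 8  # -> p = 8
p += 12  # -> p = 20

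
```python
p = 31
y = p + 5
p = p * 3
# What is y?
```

Trace (tracking y):
p = 31  # -> p = 31
y = p + 5  # -> y = 36
p = p * 3  # -> p = 93

Answer: 36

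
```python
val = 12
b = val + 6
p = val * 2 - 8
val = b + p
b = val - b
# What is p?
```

Answer: 16

Derivation:
Trace (tracking p):
val = 12  # -> val = 12
b = val + 6  # -> b = 18
p = val * 2 - 8  # -> p = 16
val = b + p  # -> val = 34
b = val - b  # -> b = 16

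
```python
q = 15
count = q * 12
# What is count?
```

Answer: 180

Derivation:
Trace (tracking count):
q = 15  # -> q = 15
count = q * 12  # -> count = 180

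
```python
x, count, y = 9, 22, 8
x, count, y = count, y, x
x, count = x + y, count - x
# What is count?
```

Trace (tracking count):
x, count, y = (9, 22, 8)  # -> x = 9, count = 22, y = 8
x, count, y = (count, y, x)  # -> x = 22, count = 8, y = 9
x, count = (x + y, count - x)  # -> x = 31, count = -14

Answer: -14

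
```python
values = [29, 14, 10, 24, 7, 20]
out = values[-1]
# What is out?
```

Answer: 20

Derivation:
Trace (tracking out):
values = [29, 14, 10, 24, 7, 20]  # -> values = [29, 14, 10, 24, 7, 20]
out = values[-1]  # -> out = 20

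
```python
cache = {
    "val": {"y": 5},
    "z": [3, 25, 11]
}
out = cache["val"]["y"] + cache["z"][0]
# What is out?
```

Answer: 8

Derivation:
Trace (tracking out):
cache = {'val': {'y': 5}, 'z': [3, 25, 11]}  # -> cache = {'val': {'y': 5}, 'z': [3, 25, 11]}
out = cache['val']['y'] + cache['z'][0]  # -> out = 8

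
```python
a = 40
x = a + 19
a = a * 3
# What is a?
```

Answer: 120

Derivation:
Trace (tracking a):
a = 40  # -> a = 40
x = a + 19  # -> x = 59
a = a * 3  # -> a = 120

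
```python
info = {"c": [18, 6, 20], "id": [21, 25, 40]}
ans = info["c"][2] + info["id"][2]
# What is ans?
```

Trace (tracking ans):
info = {'c': [18, 6, 20], 'id': [21, 25, 40]}  # -> info = {'c': [18, 6, 20], 'id': [21, 25, 40]}
ans = info['c'][2] + info['id'][2]  # -> ans = 60

Answer: 60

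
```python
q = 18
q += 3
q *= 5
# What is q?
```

Answer: 105

Derivation:
Trace (tracking q):
q = 18  # -> q = 18
q += 3  # -> q = 21
q *= 5  # -> q = 105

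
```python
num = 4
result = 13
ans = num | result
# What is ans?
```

Answer: 13

Derivation:
Trace (tracking ans):
num = 4  # -> num = 4
result = 13  # -> result = 13
ans = num | result  # -> ans = 13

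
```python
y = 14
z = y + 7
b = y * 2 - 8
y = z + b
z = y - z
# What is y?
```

Trace (tracking y):
y = 14  # -> y = 14
z = y + 7  # -> z = 21
b = y * 2 - 8  # -> b = 20
y = z + b  # -> y = 41
z = y - z  # -> z = 20

Answer: 41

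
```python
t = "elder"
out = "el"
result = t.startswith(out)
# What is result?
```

Answer: True

Derivation:
Trace (tracking result):
t = 'elder'  # -> t = 'elder'
out = 'el'  # -> out = 'el'
result = t.startswith(out)  # -> result = True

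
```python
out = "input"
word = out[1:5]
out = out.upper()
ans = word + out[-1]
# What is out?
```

Answer: 'INPUT'

Derivation:
Trace (tracking out):
out = 'input'  # -> out = 'input'
word = out[1:5]  # -> word = 'nput'
out = out.upper()  # -> out = 'INPUT'
ans = word + out[-1]  # -> ans = 'nputT'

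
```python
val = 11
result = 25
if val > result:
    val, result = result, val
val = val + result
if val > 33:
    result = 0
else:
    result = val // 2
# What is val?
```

Trace (tracking val):
val = 11  # -> val = 11
result = 25  # -> result = 25
if val > result:  # condition is False
val = val + result  # -> val = 36
if val > 33:  # condition is True
    result = 0  # -> result = 0

Answer: 36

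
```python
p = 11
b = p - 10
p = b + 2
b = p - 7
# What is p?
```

Answer: 3

Derivation:
Trace (tracking p):
p = 11  # -> p = 11
b = p - 10  # -> b = 1
p = b + 2  # -> p = 3
b = p - 7  # -> b = -4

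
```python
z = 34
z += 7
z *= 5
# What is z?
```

Answer: 205

Derivation:
Trace (tracking z):
z = 34  # -> z = 34
z += 7  # -> z = 41
z *= 5  # -> z = 205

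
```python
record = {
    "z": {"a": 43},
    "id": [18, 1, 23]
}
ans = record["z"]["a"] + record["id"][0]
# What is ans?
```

Trace (tracking ans):
record = {'z': {'a': 43}, 'id': [18, 1, 23]}  # -> record = {'z': {'a': 43}, 'id': [18, 1, 23]}
ans = record['z']['a'] + record['id'][0]  # -> ans = 61

Answer: 61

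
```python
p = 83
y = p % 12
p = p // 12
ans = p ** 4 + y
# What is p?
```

Trace (tracking p):
p = 83  # -> p = 83
y = p % 12  # -> y = 11
p = p // 12  # -> p = 6
ans = p ** 4 + y  # -> ans = 1307

Answer: 6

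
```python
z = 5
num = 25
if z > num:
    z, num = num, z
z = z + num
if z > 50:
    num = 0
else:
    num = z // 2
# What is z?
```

Trace (tracking z):
z = 5  # -> z = 5
num = 25  # -> num = 25
if z > num:  # condition is False
z = z + num  # -> z = 30
if z > 50:  # condition is False
else:
    num = z // 2  # -> num = 15

Answer: 30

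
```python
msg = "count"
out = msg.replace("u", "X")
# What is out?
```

Answer: 'coXnt'

Derivation:
Trace (tracking out):
msg = 'count'  # -> msg = 'count'
out = msg.replace('u', 'X')  # -> out = 'coXnt'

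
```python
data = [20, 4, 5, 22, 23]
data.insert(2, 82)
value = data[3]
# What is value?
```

Trace (tracking value):
data = [20, 4, 5, 22, 23]  # -> data = [20, 4, 5, 22, 23]
data.insert(2, 82)  # -> data = [20, 4, 82, 5, 22, 23]
value = data[3]  # -> value = 5

Answer: 5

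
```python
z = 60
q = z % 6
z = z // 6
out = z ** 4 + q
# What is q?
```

Answer: 0

Derivation:
Trace (tracking q):
z = 60  # -> z = 60
q = z % 6  # -> q = 0
z = z // 6  # -> z = 10
out = z ** 4 + q  # -> out = 10000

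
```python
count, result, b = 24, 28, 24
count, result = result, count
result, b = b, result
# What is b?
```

Trace (tracking b):
count, result, b = (24, 28, 24)  # -> count = 24, result = 28, b = 24
count, result = (result, count)  # -> count = 28, result = 24
result, b = (b, result)  # -> result = 24, b = 24

Answer: 24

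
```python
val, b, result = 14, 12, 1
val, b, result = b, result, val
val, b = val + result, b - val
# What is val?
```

Trace (tracking val):
val, b, result = (14, 12, 1)  # -> val = 14, b = 12, result = 1
val, b, result = (b, result, val)  # -> val = 12, b = 1, result = 14
val, b = (val + result, b - val)  # -> val = 26, b = -11

Answer: 26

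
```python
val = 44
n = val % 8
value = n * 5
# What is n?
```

Answer: 4

Derivation:
Trace (tracking n):
val = 44  # -> val = 44
n = val % 8  # -> n = 4
value = n * 5  # -> value = 20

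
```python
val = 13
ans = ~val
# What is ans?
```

Trace (tracking ans):
val = 13  # -> val = 13
ans = ~val  # -> ans = -14

Answer: -14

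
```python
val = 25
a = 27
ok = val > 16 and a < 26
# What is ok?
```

Answer: False

Derivation:
Trace (tracking ok):
val = 25  # -> val = 25
a = 27  # -> a = 27
ok = val > 16 and a < 26  # -> ok = False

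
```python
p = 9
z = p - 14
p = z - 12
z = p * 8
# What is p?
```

Answer: -17

Derivation:
Trace (tracking p):
p = 9  # -> p = 9
z = p - 14  # -> z = -5
p = z - 12  # -> p = -17
z = p * 8  # -> z = -136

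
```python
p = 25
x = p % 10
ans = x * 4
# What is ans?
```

Answer: 20

Derivation:
Trace (tracking ans):
p = 25  # -> p = 25
x = p % 10  # -> x = 5
ans = x * 4  # -> ans = 20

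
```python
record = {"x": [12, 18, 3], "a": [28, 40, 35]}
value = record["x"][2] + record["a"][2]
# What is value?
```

Answer: 38

Derivation:
Trace (tracking value):
record = {'x': [12, 18, 3], 'a': [28, 40, 35]}  # -> record = {'x': [12, 18, 3], 'a': [28, 40, 35]}
value = record['x'][2] + record['a'][2]  # -> value = 38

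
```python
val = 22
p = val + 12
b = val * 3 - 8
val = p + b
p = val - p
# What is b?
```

Trace (tracking b):
val = 22  # -> val = 22
p = val + 12  # -> p = 34
b = val * 3 - 8  # -> b = 58
val = p + b  # -> val = 92
p = val - p  # -> p = 58

Answer: 58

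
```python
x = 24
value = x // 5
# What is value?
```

Trace (tracking value):
x = 24  # -> x = 24
value = x // 5  # -> value = 4

Answer: 4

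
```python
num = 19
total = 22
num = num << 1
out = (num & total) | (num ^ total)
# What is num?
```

Trace (tracking num):
num = 19  # -> num = 19
total = 22  # -> total = 22
num = num << 1  # -> num = 38
out = num & total | num ^ total  # -> out = 54

Answer: 38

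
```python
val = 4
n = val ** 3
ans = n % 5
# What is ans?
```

Trace (tracking ans):
val = 4  # -> val = 4
n = val ** 3  # -> n = 64
ans = n % 5  # -> ans = 4

Answer: 4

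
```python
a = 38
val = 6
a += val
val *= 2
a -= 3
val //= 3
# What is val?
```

Trace (tracking val):
a = 38  # -> a = 38
val = 6  # -> val = 6
a += val  # -> a = 44
val *= 2  # -> val = 12
a -= 3  # -> a = 41
val //= 3  # -> val = 4

Answer: 4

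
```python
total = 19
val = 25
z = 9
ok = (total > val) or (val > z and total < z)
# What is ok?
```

Trace (tracking ok):
total = 19  # -> total = 19
val = 25  # -> val = 25
z = 9  # -> z = 9
ok = total > val or (val > z and total < z)  # -> ok = False

Answer: False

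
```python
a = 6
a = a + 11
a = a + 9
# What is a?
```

Answer: 26

Derivation:
Trace (tracking a):
a = 6  # -> a = 6
a = a + 11  # -> a = 17
a = a + 9  # -> a = 26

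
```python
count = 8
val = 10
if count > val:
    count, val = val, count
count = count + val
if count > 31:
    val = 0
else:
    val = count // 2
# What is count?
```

Trace (tracking count):
count = 8  # -> count = 8
val = 10  # -> val = 10
if count > val:  # condition is False
count = count + val  # -> count = 18
if count > 31:  # condition is False
else:
    val = count // 2  # -> val = 9

Answer: 18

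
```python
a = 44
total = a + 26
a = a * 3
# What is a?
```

Answer: 132

Derivation:
Trace (tracking a):
a = 44  # -> a = 44
total = a + 26  # -> total = 70
a = a * 3  # -> a = 132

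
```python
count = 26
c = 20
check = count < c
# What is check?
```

Answer: False

Derivation:
Trace (tracking check):
count = 26  # -> count = 26
c = 20  # -> c = 20
check = count < c  # -> check = False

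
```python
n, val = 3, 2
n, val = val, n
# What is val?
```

Trace (tracking val):
n, val = (3, 2)  # -> n = 3, val = 2
n, val = (val, n)  # -> n = 2, val = 3

Answer: 3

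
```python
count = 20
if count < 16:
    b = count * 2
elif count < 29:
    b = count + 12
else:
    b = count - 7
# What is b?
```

Trace (tracking b):
count = 20  # -> count = 20
if count < 16:  # condition is False
elif count < 29:  # condition is True
    b = count + 12  # -> b = 32

Answer: 32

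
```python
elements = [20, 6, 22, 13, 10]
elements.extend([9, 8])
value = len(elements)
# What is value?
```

Answer: 7

Derivation:
Trace (tracking value):
elements = [20, 6, 22, 13, 10]  # -> elements = [20, 6, 22, 13, 10]
elements.extend([9, 8])  # -> elements = [20, 6, 22, 13, 10, 9, 8]
value = len(elements)  # -> value = 7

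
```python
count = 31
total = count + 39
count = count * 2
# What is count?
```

Answer: 62

Derivation:
Trace (tracking count):
count = 31  # -> count = 31
total = count + 39  # -> total = 70
count = count * 2  # -> count = 62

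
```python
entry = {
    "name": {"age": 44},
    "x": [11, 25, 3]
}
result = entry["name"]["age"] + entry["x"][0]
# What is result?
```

Answer: 55

Derivation:
Trace (tracking result):
entry = {'name': {'age': 44}, 'x': [11, 25, 3]}  # -> entry = {'name': {'age': 44}, 'x': [11, 25, 3]}
result = entry['name']['age'] + entry['x'][0]  # -> result = 55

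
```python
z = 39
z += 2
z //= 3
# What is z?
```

Trace (tracking z):
z = 39  # -> z = 39
z += 2  # -> z = 41
z //= 3  # -> z = 13

Answer: 13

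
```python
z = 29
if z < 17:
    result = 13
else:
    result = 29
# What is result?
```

Answer: 29

Derivation:
Trace (tracking result):
z = 29  # -> z = 29
if z < 17:  # condition is False
else:
    result = 29  # -> result = 29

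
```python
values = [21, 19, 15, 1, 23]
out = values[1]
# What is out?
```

Answer: 19

Derivation:
Trace (tracking out):
values = [21, 19, 15, 1, 23]  # -> values = [21, 19, 15, 1, 23]
out = values[1]  # -> out = 19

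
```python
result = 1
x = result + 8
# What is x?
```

Trace (tracking x):
result = 1  # -> result = 1
x = result + 8  # -> x = 9

Answer: 9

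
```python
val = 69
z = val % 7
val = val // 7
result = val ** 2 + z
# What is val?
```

Answer: 9

Derivation:
Trace (tracking val):
val = 69  # -> val = 69
z = val % 7  # -> z = 6
val = val // 7  # -> val = 9
result = val ** 2 + z  # -> result = 87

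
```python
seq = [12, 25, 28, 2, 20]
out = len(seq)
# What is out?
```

Trace (tracking out):
seq = [12, 25, 28, 2, 20]  # -> seq = [12, 25, 28, 2, 20]
out = len(seq)  # -> out = 5

Answer: 5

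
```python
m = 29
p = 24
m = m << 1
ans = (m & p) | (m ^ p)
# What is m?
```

Answer: 58

Derivation:
Trace (tracking m):
m = 29  # -> m = 29
p = 24  # -> p = 24
m = m << 1  # -> m = 58
ans = m & p | m ^ p  # -> ans = 58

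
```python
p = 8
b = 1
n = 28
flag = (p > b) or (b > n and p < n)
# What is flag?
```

Trace (tracking flag):
p = 8  # -> p = 8
b = 1  # -> b = 1
n = 28  # -> n = 28
flag = p > b or (b > n and p < n)  # -> flag = True

Answer: True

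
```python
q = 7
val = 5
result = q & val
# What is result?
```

Trace (tracking result):
q = 7  # -> q = 7
val = 5  # -> val = 5
result = q & val  # -> result = 5

Answer: 5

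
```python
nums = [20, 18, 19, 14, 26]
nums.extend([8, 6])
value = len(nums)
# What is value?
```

Trace (tracking value):
nums = [20, 18, 19, 14, 26]  # -> nums = [20, 18, 19, 14, 26]
nums.extend([8, 6])  # -> nums = [20, 18, 19, 14, 26, 8, 6]
value = len(nums)  # -> value = 7

Answer: 7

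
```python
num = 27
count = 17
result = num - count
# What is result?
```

Answer: 10

Derivation:
Trace (tracking result):
num = 27  # -> num = 27
count = 17  # -> count = 17
result = num - count  # -> result = 10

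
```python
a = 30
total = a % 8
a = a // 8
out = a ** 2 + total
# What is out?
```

Trace (tracking out):
a = 30  # -> a = 30
total = a % 8  # -> total = 6
a = a // 8  # -> a = 3
out = a ** 2 + total  # -> out = 15

Answer: 15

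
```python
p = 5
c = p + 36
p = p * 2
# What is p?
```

Answer: 10

Derivation:
Trace (tracking p):
p = 5  # -> p = 5
c = p + 36  # -> c = 41
p = p * 2  # -> p = 10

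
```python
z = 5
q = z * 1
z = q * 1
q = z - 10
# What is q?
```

Answer: -5

Derivation:
Trace (tracking q):
z = 5  # -> z = 5
q = z * 1  # -> q = 5
z = q * 1  # -> z = 5
q = z - 10  # -> q = -5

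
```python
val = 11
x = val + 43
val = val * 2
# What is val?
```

Answer: 22

Derivation:
Trace (tracking val):
val = 11  # -> val = 11
x = val + 43  # -> x = 54
val = val * 2  # -> val = 22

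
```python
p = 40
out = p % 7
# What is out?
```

Trace (tracking out):
p = 40  # -> p = 40
out = p % 7  # -> out = 5

Answer: 5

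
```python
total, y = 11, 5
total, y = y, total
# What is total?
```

Trace (tracking total):
total, y = (11, 5)  # -> total = 11, y = 5
total, y = (y, total)  # -> total = 5, y = 11

Answer: 5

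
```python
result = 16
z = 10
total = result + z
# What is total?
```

Trace (tracking total):
result = 16  # -> result = 16
z = 10  # -> z = 10
total = result + z  # -> total = 26

Answer: 26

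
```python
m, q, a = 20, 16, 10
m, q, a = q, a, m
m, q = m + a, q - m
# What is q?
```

Answer: -6

Derivation:
Trace (tracking q):
m, q, a = (20, 16, 10)  # -> m = 20, q = 16, a = 10
m, q, a = (q, a, m)  # -> m = 16, q = 10, a = 20
m, q = (m + a, q - m)  # -> m = 36, q = -6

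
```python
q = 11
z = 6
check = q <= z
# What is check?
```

Answer: False

Derivation:
Trace (tracking check):
q = 11  # -> q = 11
z = 6  # -> z = 6
check = q <= z  # -> check = False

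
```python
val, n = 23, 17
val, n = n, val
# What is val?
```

Answer: 17

Derivation:
Trace (tracking val):
val, n = (23, 17)  # -> val = 23, n = 17
val, n = (n, val)  # -> val = 17, n = 23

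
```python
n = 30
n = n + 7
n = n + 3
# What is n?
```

Trace (tracking n):
n = 30  # -> n = 30
n = n + 7  # -> n = 37
n = n + 3  # -> n = 40

Answer: 40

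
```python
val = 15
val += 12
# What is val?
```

Answer: 27

Derivation:
Trace (tracking val):
val = 15  # -> val = 15
val += 12  # -> val = 27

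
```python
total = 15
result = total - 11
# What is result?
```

Answer: 4

Derivation:
Trace (tracking result):
total = 15  # -> total = 15
result = total - 11  # -> result = 4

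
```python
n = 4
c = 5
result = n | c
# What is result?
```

Trace (tracking result):
n = 4  # -> n = 4
c = 5  # -> c = 5
result = n | c  # -> result = 5

Answer: 5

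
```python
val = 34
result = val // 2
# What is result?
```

Answer: 17

Derivation:
Trace (tracking result):
val = 34  # -> val = 34
result = val // 2  # -> result = 17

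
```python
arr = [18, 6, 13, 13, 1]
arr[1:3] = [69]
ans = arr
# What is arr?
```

Answer: [18, 69, 13, 1]

Derivation:
Trace (tracking arr):
arr = [18, 6, 13, 13, 1]  # -> arr = [18, 6, 13, 13, 1]
arr[1:3] = [69]  # -> arr = [18, 69, 13, 1]
ans = arr  # -> ans = [18, 69, 13, 1]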